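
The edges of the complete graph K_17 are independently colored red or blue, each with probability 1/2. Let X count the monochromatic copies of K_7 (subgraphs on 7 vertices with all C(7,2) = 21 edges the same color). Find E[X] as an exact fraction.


Let X = Σ_S X_S over the C(17, 7) = 19448 subsets S of size 7, where X_S = 1 if the K_7 on S is monochromatic.
For a fixed S, the K_7 on S has C(7, 2) = 21 edges. P[all 21 edges red] = (1/2)^21, and likewise for blue, so P[monochromatic] = 2·(1/2)^21 = 2^{1 − 21} = 1/1048576.
By linearity of expectation: E[X] = C(17, 7) · 2^{1 − 21} = 19448 · 1/1048576 = 2431/131072.
Numerically: E[X] ≈ 0.01855.

E[X] = C(17,7)·2^(1−C(7,2)) = 2431/131072 ≈ 0.01855.


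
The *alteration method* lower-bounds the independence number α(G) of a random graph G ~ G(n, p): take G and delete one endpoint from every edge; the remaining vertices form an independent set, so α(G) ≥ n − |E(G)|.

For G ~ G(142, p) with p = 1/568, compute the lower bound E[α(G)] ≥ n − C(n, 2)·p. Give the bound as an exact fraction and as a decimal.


E[|E(G)|] = C(142, 2)·p = 10011 · (1/568) = 141/8.
E[α(G)] ≥ n − E[|E(G)|] = 142 − 141/8 = 995/8.
Numerically: ≈ 124.375.
(This is only a lower bound; the true E[α(G)] may be larger.)

E[α(G)] ≥ 995/8 ≈ 124.375.


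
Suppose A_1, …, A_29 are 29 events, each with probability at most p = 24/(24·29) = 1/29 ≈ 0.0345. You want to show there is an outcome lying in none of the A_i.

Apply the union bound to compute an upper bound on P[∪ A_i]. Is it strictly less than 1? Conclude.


Union bound: P[∪_{i=1}^{29} A_i] ≤ Σ_i P[A_i] ≤ 29·p = 29·(1/29) = 1.
Numerically: 1 ≈ 1.0000.
Is 1 < 1? NO.
Since the bound 1 is ≥ 1, the union bound is uninformative here; it does NOT by itself certify existence.

29·p = 1 ≈ 1.0000; existence NOT certified by the union bound.


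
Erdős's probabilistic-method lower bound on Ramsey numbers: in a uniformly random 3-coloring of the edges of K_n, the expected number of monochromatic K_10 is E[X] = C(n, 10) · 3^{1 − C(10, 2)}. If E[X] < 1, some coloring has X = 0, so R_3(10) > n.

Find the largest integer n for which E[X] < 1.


We need C(n, 10) · 3^{1 − 45} < 1, i.e. C(n, 10) < 3^{45 − 1} = 984770902183611232881.
Check values of n near the boundary:
  n = 569: C(569, 10) = 905357721286137524328; 905357721286137524328 < 984770902183611232881? YES
  n = 570: C(570, 10) = 921524823451961408691; 921524823451961408691 < 984770902183611232881? YES
  n = 571: C(571, 10) = 937951290893172842001; 937951290893172842001 < 984770902183611232881? YES
  n = 572: C(572, 10) = 954640815642161682606; 954640815642161682606 < 984770902183611232881? YES
  n = 573: C(573, 10) = 971597135635805762226; 971597135635805762226 < 984770902183611232881? YES
  n = 574: C(574, 10) = 988824035203816502691; 988824035203816502691 < 984770902183611232881? NO
  n = 575: C(575, 10) = 1006325345561406175305; 1006325345561406175305 < 984770902183611232881? NO
The largest n with C(n, 10) < 984770902183611232881 is n = 573 (where E[X] = 35985079097622435638/36472996377170786403 ≈ 0.986623). Hence R_3(10) > 573, i.e. R_3(10) ≥ 574.

Largest n = 573; hence R_3(10) > 573.


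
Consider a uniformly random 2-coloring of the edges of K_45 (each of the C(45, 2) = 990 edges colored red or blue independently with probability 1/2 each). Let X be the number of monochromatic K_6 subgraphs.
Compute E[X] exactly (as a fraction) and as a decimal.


Let X = Σ_S X_S over the C(45, 6) = 8145060 subsets S of size 6, where X_S = 1 if the K_6 on S is monochromatic.
For a fixed S, the K_6 on S has C(6, 2) = 15 edges. P[all 15 edges red] = (1/2)^15, and likewise for blue, so P[monochromatic] = 2·(1/2)^15 = 2^{1 − 15} = 1/16384.
By linearity: E[X] = C(45, 6) · 2^{1 − 15} = 8145060 · 1/16384 = 2036265/4096.
Numerically: E[X] ≈ 497.13501.

E[X] = C(45,6)·2^(1−C(6,2)) = 2036265/4096 ≈ 497.13501.


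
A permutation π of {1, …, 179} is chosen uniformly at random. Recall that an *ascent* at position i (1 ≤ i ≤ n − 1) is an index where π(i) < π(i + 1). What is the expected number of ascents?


Write X = Σ X_I over i = 1, …, 178, with X_I the indicator of one ascent.
There are 178 indicators.
For each fixed i, the pair (π(i), π(i+1)) is a uniformly random ordered pair of distinct values from {1, …, 179}; by symmetry P[π(i) < π(i+1)] = 1/2.
By linearity: E[X] = 178 · (1/2) = (179 − 1) · (1/2) = 89 ≈ 89.00000.

E[X] = 89 = 89.00000.


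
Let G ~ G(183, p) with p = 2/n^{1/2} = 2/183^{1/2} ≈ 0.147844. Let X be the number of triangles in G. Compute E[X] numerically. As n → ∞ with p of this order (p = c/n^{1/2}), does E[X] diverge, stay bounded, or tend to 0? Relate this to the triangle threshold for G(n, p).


Number of potential triangles: C(183, 3) = 1004731.
Each occurs with probability p³ ≈ (0.147844)³ ≈ 3.23156840e-03.
By linearity: E[X] = C(183, 3)·p³ ≈ 1004731 · 3.23156840e-03 ≈ 3246.856948.
Since α = 1/2 < 1, p = c/n^{1/2} ≫ 1/n is above the triangle threshold p ~ 1/n. Asymptotically E[X] ~ (c³/6)·n^{3(1−α)} = (2³/6)·n^{1.5} → ∞; triangles are abundant w.h.p.

E[X] ≈ 3246.856948; in regime p = Θ(1/n^{1/2}) E[X] diverges (above the triangle threshold p ~ 1/n).


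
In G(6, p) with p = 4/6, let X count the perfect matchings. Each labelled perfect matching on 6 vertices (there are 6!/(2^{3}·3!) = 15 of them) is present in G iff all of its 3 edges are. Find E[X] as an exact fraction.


K_6 has 6!/(2^{3}·3!) = 15 labelled perfect matchings.
For each such perfect matching H, let X_H = 1 if all 3 edges of H are present in G. Then P[X_H = 1] = p^{3} = (2/3)^{3} = 8/27.
By linearity: E[X] = Σ_H E[X_H] = 15 · p^{3} = 15 · 8/27 = 40/9.
Numerically: E[X] ≈ 4.44444.

E[X] = 15 · (2/3)^{3} = 40/9 ≈ 4.44444.


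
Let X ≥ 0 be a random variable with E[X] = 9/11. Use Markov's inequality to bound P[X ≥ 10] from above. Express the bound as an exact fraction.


μ = E[X] = 9/11, a = 10.
Markov: P[X ≥ 10] ≤ μ/a = (9/11)/10 = 9/110.
Numerically: ≈ 0.081818.
(Since a = 10 > μ = 0.818182, the bound 9/110 is < 1 and informative.)

P[X ≥ 10] ≤ 9/110 ≈ 0.081818.


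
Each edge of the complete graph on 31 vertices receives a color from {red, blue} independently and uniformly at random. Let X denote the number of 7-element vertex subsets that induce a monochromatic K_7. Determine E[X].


Let X = Σ_S X_S over the C(31, 7) = 2629575 subsets S of size 7, where X_S = 1 if the K_7 on S is monochromatic.
For a fixed S, the K_7 on S has C(7, 2) = 21 edges. P[all 21 edges red] = (1/2)^21, and likewise for blue, so P[monochromatic] = 2·(1/2)^21 = 2^{1 − 21} = 1/1048576.
By linearity of expectation: E[X] = C(31, 7) · 2^{1 − 21} = 2629575 · 1/1048576 = 2629575/1048576.
Numerically: E[X] ≈ 2.507758.

E[X] = C(31,7)·2^(1−C(7,2)) = 2629575/1048576 ≈ 2.507758.


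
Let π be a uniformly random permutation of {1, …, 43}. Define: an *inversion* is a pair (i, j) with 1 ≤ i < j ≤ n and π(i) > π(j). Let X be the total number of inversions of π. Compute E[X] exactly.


Write X = Σ X_I over the C(43, 2) = 903 pairs i < j, with X_I the indicator of one inversion.
There are 903 indicators.
For each fixed pair i < j, the values π(i) and π(j) are two distinct elements of {1, …, 43} in uniformly random order; by symmetry P[π(i) > π(j)] = 1/2.
By linearity: E[X] = 903 · (1/2) = C(43, 2) · (1/2) = 903/2 = 903/2 ≈ 451.50000.

E[X] = 903/2 = 451.50000.


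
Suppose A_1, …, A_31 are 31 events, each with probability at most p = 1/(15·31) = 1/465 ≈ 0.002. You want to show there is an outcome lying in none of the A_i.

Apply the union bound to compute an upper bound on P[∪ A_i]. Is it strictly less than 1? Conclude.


Union bound: P[∪_{i=1}^{31} A_i] ≤ Σ_i P[A_i] ≤ 31·p = 31·(1/465) = 1/15.
Numerically: 1/15 ≈ 0.067.
Is 1/15 < 1? YES.
Since P[∪ A_i] ≤ 1/15 < 1, the complement has P[∩ A_i^c] ≥ 1 − 1/15 = 14/15 > 0, so some outcome avoids every A_i.

31·p = 1/15 ≈ 0.067; existence CERTIFIED by the union bound.


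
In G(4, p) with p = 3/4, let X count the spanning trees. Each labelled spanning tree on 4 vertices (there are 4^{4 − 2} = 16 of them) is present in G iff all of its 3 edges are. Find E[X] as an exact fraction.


K_4 has 4^{4 − 2} = 16 labelled spanning trees.
For each such spanning tree H, let X_H = 1 if all 3 edges of H are present in G. Then P[X_H = 1] = p^{3} = (3/4)^{3} = 27/64.
By linearity of expectation: E[X] = Σ_H E[X_H] = 16 · p^{3} = 16 · 27/64 = 27/4.
Numerically: E[X] ≈ 6.75.

E[X] = 16 · (3/4)^{3} = 27/4 ≈ 6.75.


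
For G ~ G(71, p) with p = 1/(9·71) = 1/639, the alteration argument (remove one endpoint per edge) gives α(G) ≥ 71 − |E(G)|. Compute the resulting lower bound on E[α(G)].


E[|E(G)|] = C(71, 2)·p = 2485 · (1/639) = 35/9.
E[α(G)] ≥ n − E[|E(G)|] = 71 − 35/9 = 604/9.
Numerically: ≈ 67.111111.
(This is only a lower bound; the true E[α(G)] may be larger.)

E[α(G)] ≥ 604/9 ≈ 67.111111.


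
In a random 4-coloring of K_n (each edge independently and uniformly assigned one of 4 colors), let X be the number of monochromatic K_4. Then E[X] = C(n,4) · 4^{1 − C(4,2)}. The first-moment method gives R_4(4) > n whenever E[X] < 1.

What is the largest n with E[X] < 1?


We need C(n, 4) · 4^{1 − 6} < 1, i.e. C(n, 4) < 4^{6 − 1} = 1024.
Check values of n near the boundary:
  n = 8: C(8, 4) = 70; 70 < 1024? YES
  n = 9: C(9, 4) = 126; 126 < 1024? YES
  n = 10: C(10, 4) = 210; 210 < 1024? YES
  n = 11: C(11, 4) = 330; 330 < 1024? YES
  n = 12: C(12, 4) = 495; 495 < 1024? YES
  n = 13: C(13, 4) = 715; 715 < 1024? YES
  n = 14: C(14, 4) = 1001; 1001 < 1024? YES
  n = 15: C(15, 4) = 1365; 1365 < 1024? NO
  n = 16: C(16, 4) = 1820; 1820 < 1024? NO
The largest n with C(n, 4) < 1024 is n = 14 (where E[X] = 1001/1024 ≈ 0.9775391). Hence R_4(4) > 14, i.e. R_4(4) ≥ 15.

Largest n = 14; hence R_4(4) > 14.


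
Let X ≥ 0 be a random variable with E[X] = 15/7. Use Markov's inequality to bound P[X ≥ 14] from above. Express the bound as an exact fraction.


μ = E[X] = 15/7, a = 14.
Markov: P[X ≥ 14] ≤ μ/a = (15/7)/14 = 15/98.
Numerically: ≈ 0.153061.
(Since a = 14 > μ = 2.142857, the bound 15/98 is < 1 and informative.)

P[X ≥ 14] ≤ 15/98 ≈ 0.153061.


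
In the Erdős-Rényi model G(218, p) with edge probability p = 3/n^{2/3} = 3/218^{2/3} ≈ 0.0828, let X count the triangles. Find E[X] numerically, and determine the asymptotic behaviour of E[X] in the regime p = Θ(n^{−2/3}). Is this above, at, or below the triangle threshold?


Number of potential triangles: C(218, 3) = 1703016.
Each occurs with probability p³ ≈ (0.0828)³ ≈ 5.68134e-04.
By linearity: E[X] = C(218, 3)·p³ ≈ 1703016 · 5.68134e-04 ≈ 967.541.
Since α = 2/3 < 1, p = c/n^{2/3} ≫ 1/n is above the triangle threshold p ~ 1/n. Asymptotically E[X] ~ (c³/6)·n^{3(1−α)} = (3³/6)·n^{1} → ∞; triangles are abundant w.h.p.

E[X] ≈ 967.541; in regime p = Θ(1/n^{2/3}) E[X] diverges (above the triangle threshold p ~ 1/n).


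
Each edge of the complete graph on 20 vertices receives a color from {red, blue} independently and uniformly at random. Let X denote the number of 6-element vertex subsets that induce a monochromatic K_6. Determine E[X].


Let X = Σ_S X_S over the C(20, 6) = 38760 subsets S of size 6, where X_S = 1 if the K_6 on S is monochromatic.
For a fixed S, the K_6 on S has C(6, 2) = 15 edges. P[all 15 edges red] = (1/2)^15, and likewise for blue, so P[monochromatic] = 2·(1/2)^15 = 2^{1 − 15} = 1/16384.
By linearity: E[X] = C(20, 6) · 2^{1 − 15} = 38760 · 1/16384 = 4845/2048.
Numerically: E[X] ≈ 2.36572.

E[X] = C(20,6)·2^(1−C(6,2)) = 4845/2048 ≈ 2.36572.


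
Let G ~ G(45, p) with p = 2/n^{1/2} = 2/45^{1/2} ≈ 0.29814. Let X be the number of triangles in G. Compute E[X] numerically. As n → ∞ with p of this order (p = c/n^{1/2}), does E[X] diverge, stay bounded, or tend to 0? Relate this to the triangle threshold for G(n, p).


Number of potential triangles: C(45, 3) = 14190.
Each occurs with probability p³ ≈ (0.29814)³ ≈ 2.6501546e-02.
By linearity: E[X] = C(45, 3)·p³ ≈ 14190 · 2.6501546e-02 ≈ 376.05694.
Since α = 1/2 < 1, p = c/n^{1/2} ≫ 1/n is above the triangle threshold p ~ 1/n. Asymptotically E[X] ~ (c³/6)·n^{3(1−α)} = (2³/6)·n^{1.5} → ∞; triangles are abundant w.h.p.

E[X] ≈ 376.05694; in regime p = Θ(1/n^{1/2}) E[X] diverges (above the triangle threshold p ~ 1/n).


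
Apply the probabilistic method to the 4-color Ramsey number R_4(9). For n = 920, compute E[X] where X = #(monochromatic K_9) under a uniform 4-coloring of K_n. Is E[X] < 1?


E[X] = C(920, 9) · 4^{1 − 36} = 1251067384312182251760 · 4^{−35} = 1251067384312182251760/1180591620717411303424.
As a reduced fraction: E[X] = 78191711519511390735/73786976294838206464 ≈ 1.0596953.
Is E[X] < 1? NO.
Since E[X] ≥ 1, the first-moment bound is inconclusive at n = 920; it does NOT by itself certify R_4(9) > 920.

E[X] = 78191711519511390735/73786976294838206464 ≈ 1.0596953; E[X] ≥ 1; first-moment method inconclusive here.


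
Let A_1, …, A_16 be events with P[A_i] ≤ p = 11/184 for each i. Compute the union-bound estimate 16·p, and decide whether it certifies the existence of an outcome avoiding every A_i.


Union bound: P[∪_{i=1}^{16} A_i] ≤ Σ_i P[A_i] ≤ 16·p = 16·(11/184) = 22/23.
Numerically: 22/23 ≈ 0.9565217.
Is 22/23 < 1? YES.
Since P[∪ A_i] ≤ 22/23 < 1, the complement has P[∩ A_i^c] ≥ 1 − 22/23 = 1/23 > 0, so some outcome avoids every A_i.

16·p = 22/23 ≈ 0.9565217; existence CERTIFIED by the union bound.


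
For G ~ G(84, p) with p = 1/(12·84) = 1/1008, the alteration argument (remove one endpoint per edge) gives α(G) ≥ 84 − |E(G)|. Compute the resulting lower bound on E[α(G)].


E[|E(G)|] = C(84, 2)·p = 3486 · (1/1008) = 83/24.
E[α(G)] ≥ n − E[|E(G)|] = 84 − 83/24 = 1933/24.
Numerically: ≈ 80.542.
(This is only a lower bound; the true E[α(G)] may be larger.)

E[α(G)] ≥ 1933/24 ≈ 80.542.


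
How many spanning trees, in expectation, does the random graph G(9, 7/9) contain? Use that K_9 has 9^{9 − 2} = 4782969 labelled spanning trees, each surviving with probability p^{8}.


K_9 has 9^{9 − 2} = 4782969 labelled spanning trees.
For each such spanning tree H, let X_H = 1 if all 8 edges of H are present in G. Then P[X_H = 1] = p^{8} = (7/9)^{8} = 5764801/43046721.
By linearity: E[X] = Σ_H E[X_H] = 4782969 · p^{8} = 4782969 · 5764801/43046721 = 5764801/9.
Numerically: E[X] ≈ 6.405e+05.

E[X] = 4782969 · (7/9)^{8} = 5764801/9 ≈ 6.405e+05.


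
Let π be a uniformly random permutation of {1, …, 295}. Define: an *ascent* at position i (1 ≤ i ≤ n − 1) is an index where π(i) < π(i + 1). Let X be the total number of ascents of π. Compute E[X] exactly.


Write X = Σ X_I over i = 1, …, 294, with X_I the indicator of one ascent.
There are 294 indicators.
For each fixed i, the pair (π(i), π(i+1)) is a uniformly random ordered pair of distinct values from {1, …, 295}; by symmetry P[π(i) < π(i+1)] = 1/2.
By linearity: E[X] = 294 · (1/2) = (295 − 1) · (1/2) = 147 ≈ 147.00000.

E[X] = 147 = 147.00000.


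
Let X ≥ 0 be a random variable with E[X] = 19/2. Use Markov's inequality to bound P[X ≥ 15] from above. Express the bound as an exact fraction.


μ = E[X] = 19/2, a = 15.
Markov: P[X ≥ 15] ≤ μ/a = (19/2)/15 = 19/30.
Numerically: ≈ 0.633333.
(Since a = 15 > μ = 9.500000, the bound 19/30 is < 1 and informative.)

P[X ≥ 15] ≤ 19/30 ≈ 0.633333.


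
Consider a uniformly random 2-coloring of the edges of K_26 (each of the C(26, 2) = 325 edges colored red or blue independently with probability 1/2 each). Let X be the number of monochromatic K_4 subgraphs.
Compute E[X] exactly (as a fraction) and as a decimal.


Let X = Σ_S X_S over the C(26, 4) = 14950 subsets S of size 4, where X_S = 1 if the K_4 on S is monochromatic.
For a fixed S, the K_4 on S has C(4, 2) = 6 edges. P[all 6 edges red] = (1/2)^6, and likewise for blue, so P[monochromatic] = 2·(1/2)^6 = 2^{1 − 6} = 1/32.
By linearity of expectation: E[X] = C(26, 4) · 2^{1 − 6} = 14950 · 1/32 = 7475/16.
Numerically: E[X] ≈ 467.188.

E[X] = C(26,4)·2^(1−C(4,2)) = 7475/16 ≈ 467.188.


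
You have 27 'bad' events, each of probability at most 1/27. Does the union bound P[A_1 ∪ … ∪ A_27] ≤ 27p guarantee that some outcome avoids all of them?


Union bound: P[∪_{i=1}^{27} A_i] ≤ Σ_i P[A_i] ≤ 27·p = 27·(1/27) = 1.
Numerically: 1 ≈ 1.0000000.
Is 1 < 1? NO.
Since the bound 1 is ≥ 1, the union bound is uninformative here; it does NOT by itself certify existence.

27·p = 1 ≈ 1.0000000; existence NOT certified by the union bound.


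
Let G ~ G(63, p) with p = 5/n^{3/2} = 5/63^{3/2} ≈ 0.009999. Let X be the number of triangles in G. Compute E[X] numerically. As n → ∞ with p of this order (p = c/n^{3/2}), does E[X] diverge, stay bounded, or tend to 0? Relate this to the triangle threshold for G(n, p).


Number of potential triangles: C(63, 3) = 39711.
Each occurs with probability p³ ≈ (0.009999)³ ≈ 9.997181e-07.
By linearity: E[X] = C(63, 3)·p³ ≈ 39711 · 9.997181e-07 ≈ 0.0397.
Since α = 3/2 > 1, p = c/n^{3/2} = o(1/n) is below the triangle threshold p ~ 1/n. Asymptotically E[X] ~ (c³/6)·n^{3(1−α)} = (5³/6)·n^{-1.5} → 0, so by Markov's inequality G has no triangles w.h.p.

E[X] ≈ 0.0397; in regime p = Θ(1/n^{3/2}) E[X] tends to 0 (below the triangle threshold p ~ 1/n).


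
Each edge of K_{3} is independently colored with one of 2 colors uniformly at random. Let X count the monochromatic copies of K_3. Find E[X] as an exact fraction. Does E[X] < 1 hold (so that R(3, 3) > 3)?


E[X] = C(3, 3) · 2^{1 − 3} = 1 · 2^{−2} = 1/4.
As a reduced fraction: E[X] = 1/4 ≈ 0.250000.
Is E[X] < 1? YES.
Since E[X] < 1, there exists a 2-coloring of K_{3} with no monochromatic K_3; hence R(3, 3) > 3.

E[X] = 1/4 ≈ 0.250000; E[X] < 1, so R(3, 3) > 3.


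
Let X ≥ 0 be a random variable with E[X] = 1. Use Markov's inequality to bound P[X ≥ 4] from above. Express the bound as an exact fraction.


μ = E[X] = 1, a = 4.
Markov: P[X ≥ 4] ≤ μ/a = (1)/4 = 1/4.
Numerically: ≈ 0.250.
(Since a = 4 > μ = 1.000, the bound 1/4 is < 1 and informative.)

P[X ≥ 4] ≤ 1/4 ≈ 0.250.


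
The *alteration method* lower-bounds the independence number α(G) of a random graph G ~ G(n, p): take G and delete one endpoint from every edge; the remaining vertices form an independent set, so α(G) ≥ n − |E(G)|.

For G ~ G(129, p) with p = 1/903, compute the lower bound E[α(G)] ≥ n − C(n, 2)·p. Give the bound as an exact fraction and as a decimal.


E[|E(G)|] = C(129, 2)·p = 8256 · (1/903) = 64/7.
E[α(G)] ≥ n − E[|E(G)|] = 129 − 64/7 = 839/7.
Numerically: ≈ 119.85714.
(This is only a lower bound; the true E[α(G)] may be larger.)

E[α(G)] ≥ 839/7 ≈ 119.85714.


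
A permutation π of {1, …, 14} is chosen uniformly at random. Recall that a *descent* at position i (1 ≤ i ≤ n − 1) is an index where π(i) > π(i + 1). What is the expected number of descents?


Write X = Σ X_I over i = 1, …, 13, with X_I the indicator of one descent.
There are 13 indicators.
For each fixed i, the pair (π(i), π(i+1)) is a uniformly random ordered pair of distinct values from {1, …, 14}; by symmetry P[π(i) > π(i+1)] = 1/2.
By linearity: E[X] = 13 · (1/2) = (14 − 1) · (1/2) = 13/2 ≈ 6.50000.

E[X] = 13/2 = 6.50000.


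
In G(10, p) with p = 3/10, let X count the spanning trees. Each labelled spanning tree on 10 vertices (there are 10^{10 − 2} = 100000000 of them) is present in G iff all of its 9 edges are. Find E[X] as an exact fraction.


K_10 has 10^{10 − 2} = 100000000 labelled spanning trees.
For each such spanning tree H, let X_H = 1 if all 9 edges of H are present in G. Then P[X_H = 1] = p^{9} = (3/10)^{9} = 19683/1000000000.
By linearity: E[X] = Σ_H E[X_H] = 100000000 · p^{9} = 100000000 · 19683/1000000000 = 19683/10.
Numerically: E[X] ≈ 1968.

E[X] = 100000000 · (3/10)^{9} = 19683/10 ≈ 1968.


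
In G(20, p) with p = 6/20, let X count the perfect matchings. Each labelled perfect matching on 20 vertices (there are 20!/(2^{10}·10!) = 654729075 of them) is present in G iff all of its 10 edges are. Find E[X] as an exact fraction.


K_20 has 20!/(2^{10}·10!) = 654729075 labelled perfect matchings.
For each such perfect matching H, let X_H = 1 if all 10 edges of H are present in G. Then P[X_H = 1] = p^{10} = (3/10)^{10} = 59049/10000000000.
Summing the indicators: E[X] = Σ_H E[X_H] = 654729075 · p^{10} = 654729075 · 59049/10000000000 = 1546443885987/400000000.
Numerically: E[X] ≈ 3866.11.

E[X] = 654729075 · (3/10)^{10} = 1546443885987/400000000 ≈ 3866.11.


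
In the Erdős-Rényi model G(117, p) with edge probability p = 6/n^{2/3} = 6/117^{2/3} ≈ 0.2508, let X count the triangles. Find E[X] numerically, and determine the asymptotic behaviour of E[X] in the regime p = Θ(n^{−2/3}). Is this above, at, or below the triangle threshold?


Number of potential triangles: C(117, 3) = 260130.
Each occurs with probability p³ ≈ (0.2508)³ ≈ 1.577909e-02.
By linearity: E[X] = C(117, 3)·p³ ≈ 260130 · 1.577909e-02 ≈ 4104.6154.
Since α = 2/3 < 1, p = c/n^{2/3} ≫ 1/n is above the triangle threshold p ~ 1/n. Asymptotically E[X] ~ (c³/6)·n^{3(1−α)} = (6³/6)·n^{1} → ∞; triangles are abundant w.h.p.

E[X] ≈ 4104.6154; in regime p = Θ(1/n^{2/3}) E[X] diverges (above the triangle threshold p ~ 1/n).


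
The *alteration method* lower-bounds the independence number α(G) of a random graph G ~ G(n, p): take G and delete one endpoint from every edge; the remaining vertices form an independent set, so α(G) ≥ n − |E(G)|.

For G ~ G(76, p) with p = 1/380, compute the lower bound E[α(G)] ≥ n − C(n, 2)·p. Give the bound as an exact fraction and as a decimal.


E[|E(G)|] = C(76, 2)·p = 2850 · (1/380) = 15/2.
E[α(G)] ≥ n − E[|E(G)|] = 76 − 15/2 = 137/2.
Numerically: ≈ 68.500000.
(This is only a lower bound; the true E[α(G)] may be larger.)

E[α(G)] ≥ 137/2 ≈ 68.500000.


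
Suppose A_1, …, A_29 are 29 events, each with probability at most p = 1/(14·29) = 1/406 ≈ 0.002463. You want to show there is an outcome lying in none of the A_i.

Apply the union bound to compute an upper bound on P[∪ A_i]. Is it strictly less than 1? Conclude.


Union bound: P[∪_{i=1}^{29} A_i] ≤ Σ_i P[A_i] ≤ 29·p = 29·(1/406) = 1/14.
Numerically: 1/14 ≈ 0.071429.
Is 1/14 < 1? YES.
Since P[∪ A_i] ≤ 1/14 < 1, the complement has P[∩ A_i^c] ≥ 1 − 1/14 = 13/14 > 0, so some outcome avoids every A_i.

29·p = 1/14 ≈ 0.071429; existence CERTIFIED by the union bound.


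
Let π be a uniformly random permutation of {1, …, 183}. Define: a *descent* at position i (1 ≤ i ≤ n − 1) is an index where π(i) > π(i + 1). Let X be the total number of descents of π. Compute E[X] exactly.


Write X = Σ X_I over i = 1, …, 182, with X_I the indicator of one descent.
There are 182 indicators.
For each fixed i, the pair (π(i), π(i+1)) is a uniformly random ordered pair of distinct values from {1, …, 183}; by symmetry P[π(i) > π(i+1)] = 1/2.
By linearity: E[X] = 182 · (1/2) = (183 − 1) · (1/2) = 91 ≈ 91.000000.

E[X] = 91 = 91.000000.


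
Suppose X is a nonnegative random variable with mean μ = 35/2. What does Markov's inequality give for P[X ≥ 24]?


μ = E[X] = 35/2, a = 24.
Markov: P[X ≥ 24] ≤ μ/a = (35/2)/24 = 35/48.
Numerically: ≈ 0.729.
(Since a = 24 > μ = 17.500, the bound 35/48 is < 1 and informative.)

P[X ≥ 24] ≤ 35/48 ≈ 0.729.


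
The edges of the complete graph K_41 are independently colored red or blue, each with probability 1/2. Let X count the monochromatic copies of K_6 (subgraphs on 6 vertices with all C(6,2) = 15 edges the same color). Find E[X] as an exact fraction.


Let X = Σ_S X_S over the C(41, 6) = 4496388 subsets S of size 6, where X_S = 1 if the K_6 on S is monochromatic.
For a fixed S, the K_6 on S has C(6, 2) = 15 edges. P[all 15 edges red] = (1/2)^15, and likewise for blue, so P[monochromatic] = 2·(1/2)^15 = 2^{1 − 15} = 1/16384.
By linearity of expectation: E[X] = C(41, 6) · 2^{1 − 15} = 4496388 · 1/16384 = 1124097/4096.
Numerically: E[X] ≈ 274.438.

E[X] = C(41,6)·2^(1−C(6,2)) = 1124097/4096 ≈ 274.438.


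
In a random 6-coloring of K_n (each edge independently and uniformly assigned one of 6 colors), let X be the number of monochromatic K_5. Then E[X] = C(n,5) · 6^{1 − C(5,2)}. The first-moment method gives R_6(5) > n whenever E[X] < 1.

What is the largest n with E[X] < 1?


We need C(n, 5) · 6^{1 − 10} < 1, i.e. C(n, 5) < 6^{10 − 1} = 10077696.
Check values of n near the boundary:
  n = 63: C(63, 5) = 7028847; 7028847 < 10077696? YES
  n = 64: C(64, 5) = 7624512; 7624512 < 10077696? YES
  n = 65: C(65, 5) = 8259888; 8259888 < 10077696? YES
  n = 66: C(66, 5) = 8936928; 8936928 < 10077696? YES
  n = 67: C(67, 5) = 9657648; 9657648 < 10077696? YES
  n = 68: C(68, 5) = 10424128; 10424128 < 10077696? NO
  n = 69: C(69, 5) = 11238513; 11238513 < 10077696? NO
The largest n with C(n, 5) < 10077696 is n = 67 (where E[X] = 67067/69984 ≈ 0.9583190). Hence R_6(5) > 67, i.e. R_6(5) ≥ 68.

Largest n = 67; hence R_6(5) > 67.


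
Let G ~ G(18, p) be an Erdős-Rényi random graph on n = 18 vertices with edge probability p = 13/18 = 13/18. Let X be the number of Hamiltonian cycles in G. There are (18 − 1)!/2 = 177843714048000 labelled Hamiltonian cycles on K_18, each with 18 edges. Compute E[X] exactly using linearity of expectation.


K_18 has (18 − 1)!/2 = 177843714048000 labelled Hamiltonian cycles.
For each such Hamiltonian cycle H, let X_H = 1 if all 18 edges of H are present in G. Then P[X_H = 1] = p^{18} = (13/18)^{18} = 112455406951957393129/39346408075296537575424.
By linearity: E[X] = Σ_H E[X_H] = 177843714048000 · p^{18} = 177843714048000 · 112455406951957393129/39346408075296537575424 = 1674446952588776589016668875/3294258113514384.
Numerically: E[X] ≈ 5.083e+11.

E[X] = 177843714048000 · (13/18)^{18} = 1674446952588776589016668875/3294258113514384 ≈ 5.083e+11.


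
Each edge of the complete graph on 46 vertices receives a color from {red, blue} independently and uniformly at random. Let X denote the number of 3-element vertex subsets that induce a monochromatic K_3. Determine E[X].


Let X = Σ_S X_S over the C(46, 3) = 15180 subsets S of size 3, where X_S = 1 if the K_3 on S is monochromatic.
For a fixed S, the K_3 on S has C(3, 2) = 3 edges. P[all 3 edges red] = (1/2)^3, and likewise for blue, so P[monochromatic] = 2·(1/2)^3 = 2^{1 − 3} = 1/4.
By linearity: E[X] = C(46, 3) · 2^{1 − 3} = 15180 · 1/4 = 3795.
Numerically: E[X] ≈ 3795.0000.

E[X] = C(46,3)·2^(1−C(3,2)) = 3795 ≈ 3795.0000.


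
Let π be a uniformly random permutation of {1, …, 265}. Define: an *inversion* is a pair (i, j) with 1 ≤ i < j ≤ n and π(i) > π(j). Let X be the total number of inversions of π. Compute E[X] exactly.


Write X = Σ X_I over the C(265, 2) = 34980 pairs i < j, with X_I the indicator of one inversion.
There are 34980 indicators.
For each fixed pair i < j, the values π(i) and π(j) are two distinct elements of {1, …, 265} in uniformly random order; by symmetry P[π(i) > π(j)] = 1/2.
By linearity: E[X] = 34980 · (1/2) = C(265, 2) · (1/2) = 34980/2 = 17490 ≈ 17490.00000.

E[X] = 17490 = 17490.00000.


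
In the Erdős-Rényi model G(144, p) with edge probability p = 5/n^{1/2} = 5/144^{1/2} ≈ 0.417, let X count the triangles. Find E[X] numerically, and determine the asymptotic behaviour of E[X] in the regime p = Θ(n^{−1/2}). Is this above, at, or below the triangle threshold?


Number of potential triangles: C(144, 3) = 487344.
Each occurs with probability p³ ≈ (0.417)³ ≈ 7.23380e-02.
By linearity: E[X] = C(144, 3)·p³ ≈ 487344 · 7.23380e-02 ≈ 35253.472.
Since α = 1/2 < 1, p = c/n^{1/2} ≫ 1/n is above the triangle threshold p ~ 1/n. Asymptotically E[X] ~ (c³/6)·n^{3(1−α)} = (5³/6)·n^{1.5} → ∞; triangles are abundant w.h.p.

E[X] ≈ 35253.472; in regime p = Θ(1/n^{1/2}) E[X] diverges (above the triangle threshold p ~ 1/n).


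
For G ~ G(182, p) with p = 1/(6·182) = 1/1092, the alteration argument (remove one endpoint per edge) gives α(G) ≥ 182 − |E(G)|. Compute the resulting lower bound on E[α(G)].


E[|E(G)|] = C(182, 2)·p = 16471 · (1/1092) = 181/12.
E[α(G)] ≥ n − E[|E(G)|] = 182 − 181/12 = 2003/12.
Numerically: ≈ 166.916667.
(This is only a lower bound; the true E[α(G)] may be larger.)

E[α(G)] ≥ 2003/12 ≈ 166.916667.


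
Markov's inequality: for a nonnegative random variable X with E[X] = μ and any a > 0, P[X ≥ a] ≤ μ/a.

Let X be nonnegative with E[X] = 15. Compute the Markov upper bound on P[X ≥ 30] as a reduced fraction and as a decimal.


μ = E[X] = 15, a = 30.
Markov: P[X ≥ 30] ≤ μ/a = (15)/30 = 1/2.
Numerically: ≈ 0.5000.
(Since a = 30 > μ = 15.0000, the bound 1/2 is < 1 and informative.)

P[X ≥ 30] ≤ 1/2 ≈ 0.5000.


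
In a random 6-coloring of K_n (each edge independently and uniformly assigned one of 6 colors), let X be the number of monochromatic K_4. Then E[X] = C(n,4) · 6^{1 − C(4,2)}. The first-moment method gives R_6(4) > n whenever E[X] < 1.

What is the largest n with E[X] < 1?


We need C(n, 4) · 6^{1 − 6} < 1, i.e. C(n, 4) < 6^{6 − 1} = 7776.
Check values of n near the boundary:
  n = 20: C(20, 4) = 4845; 4845 < 7776? YES
  n = 21: C(21, 4) = 5985; 5985 < 7776? YES
  n = 22: C(22, 4) = 7315; 7315 < 7776? YES
  n = 23: C(23, 4) = 8855; 8855 < 7776? NO
The largest n with C(n, 4) < 7776 is n = 22 (where E[X] = 7315/7776 ≈ 0.9407150). Hence R_6(4) > 22, i.e. R_6(4) ≥ 23.

Largest n = 22; hence R_6(4) > 22.


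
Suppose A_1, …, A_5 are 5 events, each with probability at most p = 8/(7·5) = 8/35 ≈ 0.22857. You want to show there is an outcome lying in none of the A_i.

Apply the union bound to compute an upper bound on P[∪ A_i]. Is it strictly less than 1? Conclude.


Union bound: P[∪_{i=1}^{5} A_i] ≤ Σ_i P[A_i] ≤ 5·p = 5·(8/35) = 8/7.
Numerically: 8/7 ≈ 1.14286.
Is 8/7 < 1? NO.
Since the bound 8/7 is ≥ 1, the union bound is uninformative here; it does NOT by itself certify existence.

5·p = 8/7 ≈ 1.14286; existence NOT certified by the union bound.


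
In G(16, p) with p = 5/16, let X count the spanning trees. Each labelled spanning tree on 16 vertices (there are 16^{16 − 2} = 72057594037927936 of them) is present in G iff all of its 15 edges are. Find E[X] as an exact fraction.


K_16 has 16^{16 − 2} = 72057594037927936 labelled spanning trees.
For each such spanning tree H, let X_H = 1 if all 15 edges of H are present in G. Then P[X_H = 1] = p^{15} = (5/16)^{15} = 30517578125/1152921504606846976.
Summing the indicators: E[X] = Σ_H E[X_H] = 72057594037927936 · p^{15} = 72057594037927936 · 30517578125/1152921504606846976 = 30517578125/16.
Numerically: E[X] ≈ 1.9073e+09.

E[X] = 72057594037927936 · (5/16)^{15} = 30517578125/16 ≈ 1.9073e+09.


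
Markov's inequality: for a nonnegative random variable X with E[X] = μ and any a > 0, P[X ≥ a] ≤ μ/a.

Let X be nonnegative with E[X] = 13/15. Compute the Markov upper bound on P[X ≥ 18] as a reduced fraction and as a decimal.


μ = E[X] = 13/15, a = 18.
Markov: P[X ≥ 18] ≤ μ/a = (13/15)/18 = 13/270.
Numerically: ≈ 0.0481.
(Since a = 18 > μ = 0.8667, the bound 13/270 is < 1 and informative.)

P[X ≥ 18] ≤ 13/270 ≈ 0.0481.


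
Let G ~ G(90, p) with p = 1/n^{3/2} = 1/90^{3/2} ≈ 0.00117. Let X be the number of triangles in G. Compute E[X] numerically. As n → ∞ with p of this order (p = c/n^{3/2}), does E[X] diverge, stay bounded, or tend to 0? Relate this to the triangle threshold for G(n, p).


Number of potential triangles: C(90, 3) = 117480.
Each occurs with probability p³ ≈ (0.00117)³ ≈ 1.60660e-09.
By linearity: E[X] = C(90, 3)·p³ ≈ 117480 · 1.60660e-09 ≈ 0.000.
Since α = 3/2 > 1, p = c/n^{3/2} = o(1/n) is below the triangle threshold p ~ 1/n. Asymptotically E[X] ~ (c³/6)·n^{3(1−α)} = (1³/6)·n^{-1.5} → 0, so by Markov's inequality G has no triangles w.h.p.

E[X] ≈ 0.000; in regime p = Θ(1/n^{3/2}) E[X] tends to 0 (below the triangle threshold p ~ 1/n).


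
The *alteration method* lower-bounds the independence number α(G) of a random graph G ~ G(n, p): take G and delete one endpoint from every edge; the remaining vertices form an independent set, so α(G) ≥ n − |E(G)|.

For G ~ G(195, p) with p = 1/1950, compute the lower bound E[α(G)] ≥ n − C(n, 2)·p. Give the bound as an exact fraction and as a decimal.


E[|E(G)|] = C(195, 2)·p = 18915 · (1/1950) = 97/10.
E[α(G)] ≥ n − E[|E(G)|] = 195 − 97/10 = 1853/10.
Numerically: ≈ 185.3000.
(This is only a lower bound; the true E[α(G)] may be larger.)

E[α(G)] ≥ 1853/10 ≈ 185.3000.


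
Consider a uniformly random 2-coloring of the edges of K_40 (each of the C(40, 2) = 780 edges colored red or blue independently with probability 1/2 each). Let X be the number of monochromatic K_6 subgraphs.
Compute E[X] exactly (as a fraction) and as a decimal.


Let X = Σ_S X_S over the C(40, 6) = 3838380 subsets S of size 6, where X_S = 1 if the K_6 on S is monochromatic.
For a fixed S, the K_6 on S has C(6, 2) = 15 edges. P[all 15 edges red] = (1/2)^15, and likewise for blue, so P[monochromatic] = 2·(1/2)^15 = 2^{1 − 15} = 1/16384.
By linearity of expectation: E[X] = C(40, 6) · 2^{1 − 15} = 3838380 · 1/16384 = 959595/4096.
Numerically: E[X] ≈ 234.276.

E[X] = C(40,6)·2^(1−C(6,2)) = 959595/4096 ≈ 234.276.


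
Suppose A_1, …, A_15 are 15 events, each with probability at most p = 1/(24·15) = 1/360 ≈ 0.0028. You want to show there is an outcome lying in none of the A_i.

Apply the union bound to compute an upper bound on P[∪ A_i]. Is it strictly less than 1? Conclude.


Union bound: P[∪_{i=1}^{15} A_i] ≤ Σ_i P[A_i] ≤ 15·p = 15·(1/360) = 1/24.
Numerically: 1/24 ≈ 0.0417.
Is 1/24 < 1? YES.
Since P[∪ A_i] ≤ 1/24 < 1, the complement has P[∩ A_i^c] ≥ 1 − 1/24 = 23/24 > 0, so some outcome avoids every A_i.

15·p = 1/24 ≈ 0.0417; existence CERTIFIED by the union bound.


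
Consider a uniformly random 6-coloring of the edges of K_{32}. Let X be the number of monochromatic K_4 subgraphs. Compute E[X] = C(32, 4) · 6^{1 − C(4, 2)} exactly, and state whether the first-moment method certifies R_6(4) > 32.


E[X] = C(32, 4) · 6^{1 − 6} = 35960 · 6^{−5} = 35960/7776.
As a reduced fraction: E[X] = 4495/972 ≈ 4.6244856.
Is E[X] < 1? NO.
Since E[X] ≥ 1, the first-moment bound is inconclusive at n = 32; it does NOT by itself certify R_6(4) > 32.

E[X] = 4495/972 ≈ 4.6244856; E[X] ≥ 1; first-moment method inconclusive here.


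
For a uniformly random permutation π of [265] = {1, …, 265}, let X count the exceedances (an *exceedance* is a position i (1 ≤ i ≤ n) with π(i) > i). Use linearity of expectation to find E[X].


Write X = Σ_{i=1}^{265} X_i, where X_i = 1_{π(i) > i}.
For each fixed i, π(i) is uniform over {1, …, 265} (marginal of a uniform permutation), so P[π(i) > i] = (n − i)/n. Summing: Σ_{i=1}^{265} (n − i)/n = (0 + 1 + … + 264)/265 = 265(265 − 1)/(2·265) = (265 − 1)/2.
Hence E[X] = Σ_{i=1}^{265} (265 − i)/265 = 132 ≈ 132.0000.

E[X] = 132 = 132.0000.


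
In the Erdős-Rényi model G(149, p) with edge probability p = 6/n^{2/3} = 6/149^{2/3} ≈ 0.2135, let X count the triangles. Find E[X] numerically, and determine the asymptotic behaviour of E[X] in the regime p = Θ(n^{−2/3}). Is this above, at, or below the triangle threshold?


Number of potential triangles: C(149, 3) = 540274.
Each occurs with probability p³ ≈ (0.2135)³ ≈ 9.729291e-03.
By linearity: E[X] = C(149, 3)·p³ ≈ 540274 · 9.729291e-03 ≈ 5256.4832.
Since α = 2/3 < 1, p = c/n^{2/3} ≫ 1/n is above the triangle threshold p ~ 1/n. Asymptotically E[X] ~ (c³/6)·n^{3(1−α)} = (6³/6)·n^{1} → ∞; triangles are abundant w.h.p.

E[X] ≈ 5256.4832; in regime p = Θ(1/n^{2/3}) E[X] diverges (above the triangle threshold p ~ 1/n).


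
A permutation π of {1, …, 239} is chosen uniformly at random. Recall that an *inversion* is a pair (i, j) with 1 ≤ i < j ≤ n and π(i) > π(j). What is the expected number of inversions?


Write X = Σ X_I over the C(239, 2) = 28441 pairs i < j, with X_I the indicator of one inversion.
There are 28441 indicators.
For each fixed pair i < j, the values π(i) and π(j) are two distinct elements of {1, …, 239} in uniformly random order; by symmetry P[π(i) > π(j)] = 1/2.
By linearity: E[X] = 28441 · (1/2) = C(239, 2) · (1/2) = 28441/2 = 28441/2 ≈ 14220.5000.

E[X] = 28441/2 = 14220.5000.


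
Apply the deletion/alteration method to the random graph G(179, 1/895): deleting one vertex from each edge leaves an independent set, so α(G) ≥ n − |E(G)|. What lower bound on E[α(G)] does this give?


E[|E(G)|] = C(179, 2)·p = 15931 · (1/895) = 89/5.
E[α(G)] ≥ n − E[|E(G)|] = 179 − 89/5 = 806/5.
Numerically: ≈ 161.200000.
(This is only a lower bound; the true E[α(G)] may be larger.)

E[α(G)] ≥ 806/5 ≈ 161.200000.


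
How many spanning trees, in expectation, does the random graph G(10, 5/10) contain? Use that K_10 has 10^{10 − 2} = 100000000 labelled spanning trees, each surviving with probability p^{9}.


K_10 has 10^{10 − 2} = 100000000 labelled spanning trees.
For each such spanning tree H, let X_H = 1 if all 9 edges of H are present in G. Then P[X_H = 1] = p^{9} = (1/2)^{9} = 1/512.
By linearity of expectation: E[X] = Σ_H E[X_H] = 100000000 · p^{9} = 100000000 · 1/512 = 390625/2.
Numerically: E[X] ≈ 1.9531e+05.

E[X] = 100000000 · (1/2)^{9} = 390625/2 ≈ 1.9531e+05.


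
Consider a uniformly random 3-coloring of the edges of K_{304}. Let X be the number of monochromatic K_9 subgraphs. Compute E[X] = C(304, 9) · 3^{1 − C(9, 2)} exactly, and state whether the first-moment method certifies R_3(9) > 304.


E[X] = C(304, 9) · 3^{1 − 36} = 54222992899492560 · 3^{−35} = 54222992899492560/50031545098999707.
As a reduced fraction: E[X] = 18074330966497520/16677181699666569 ≈ 1.08378.
Is E[X] < 1? NO.
Since E[X] ≥ 1, the first-moment bound is inconclusive at n = 304; it does NOT by itself certify R_3(9) > 304.

E[X] = 18074330966497520/16677181699666569 ≈ 1.08378; E[X] ≥ 1; first-moment method inconclusive here.


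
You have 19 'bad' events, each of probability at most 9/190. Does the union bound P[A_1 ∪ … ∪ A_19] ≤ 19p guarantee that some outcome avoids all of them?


Union bound: P[∪_{i=1}^{19} A_i] ≤ Σ_i P[A_i] ≤ 19·p = 19·(9/190) = 9/10.
Numerically: 9/10 ≈ 0.900.
Is 9/10 < 1? YES.
Since P[∪ A_i] ≤ 9/10 < 1, the complement has P[∩ A_i^c] ≥ 1 − 9/10 = 1/10 > 0, so some outcome avoids every A_i.

19·p = 9/10 ≈ 0.900; existence CERTIFIED by the union bound.


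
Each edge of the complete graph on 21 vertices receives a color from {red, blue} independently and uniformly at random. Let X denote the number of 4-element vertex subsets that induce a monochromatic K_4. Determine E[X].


Let X = Σ_S X_S over the C(21, 4) = 5985 subsets S of size 4, where X_S = 1 if the K_4 on S is monochromatic.
For a fixed S, the K_4 on S has C(4, 2) = 6 edges. P[all 6 edges red] = (1/2)^6, and likewise for blue, so P[monochromatic] = 2·(1/2)^6 = 2^{1 − 6} = 1/32.
By linearity: E[X] = C(21, 4) · 2^{1 − 6} = 5985 · 1/32 = 5985/32.
Numerically: E[X] ≈ 187.031250.

E[X] = C(21,4)·2^(1−C(4,2)) = 5985/32 ≈ 187.031250.


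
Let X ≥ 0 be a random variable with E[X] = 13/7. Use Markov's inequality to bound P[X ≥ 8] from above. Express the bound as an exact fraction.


μ = E[X] = 13/7, a = 8.
Markov: P[X ≥ 8] ≤ μ/a = (13/7)/8 = 13/56.
Numerically: ≈ 0.2321.
(Since a = 8 > μ = 1.8571, the bound 13/56 is < 1 and informative.)

P[X ≥ 8] ≤ 13/56 ≈ 0.2321.
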